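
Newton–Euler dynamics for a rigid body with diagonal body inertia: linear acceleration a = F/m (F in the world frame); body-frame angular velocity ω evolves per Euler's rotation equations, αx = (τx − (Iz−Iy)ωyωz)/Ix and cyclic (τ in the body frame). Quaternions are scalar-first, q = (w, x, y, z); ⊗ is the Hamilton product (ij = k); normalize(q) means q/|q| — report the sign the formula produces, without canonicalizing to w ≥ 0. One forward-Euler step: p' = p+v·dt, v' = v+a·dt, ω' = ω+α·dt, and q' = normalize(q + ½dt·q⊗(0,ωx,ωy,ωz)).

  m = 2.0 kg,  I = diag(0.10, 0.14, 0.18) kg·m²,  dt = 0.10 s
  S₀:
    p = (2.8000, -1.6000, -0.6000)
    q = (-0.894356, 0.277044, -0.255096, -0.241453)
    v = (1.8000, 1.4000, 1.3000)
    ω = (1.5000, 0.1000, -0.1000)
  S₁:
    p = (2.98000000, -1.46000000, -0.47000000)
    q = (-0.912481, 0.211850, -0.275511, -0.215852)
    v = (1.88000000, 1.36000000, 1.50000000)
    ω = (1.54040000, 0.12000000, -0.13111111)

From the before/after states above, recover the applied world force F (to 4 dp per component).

v₁ − v₀ = (0.08000000, -0.04000000, 0.20000000)
applied force F = (1.6000, -0.8000, 4.0000)

F = (1.6000, -0.8000, 4.0000)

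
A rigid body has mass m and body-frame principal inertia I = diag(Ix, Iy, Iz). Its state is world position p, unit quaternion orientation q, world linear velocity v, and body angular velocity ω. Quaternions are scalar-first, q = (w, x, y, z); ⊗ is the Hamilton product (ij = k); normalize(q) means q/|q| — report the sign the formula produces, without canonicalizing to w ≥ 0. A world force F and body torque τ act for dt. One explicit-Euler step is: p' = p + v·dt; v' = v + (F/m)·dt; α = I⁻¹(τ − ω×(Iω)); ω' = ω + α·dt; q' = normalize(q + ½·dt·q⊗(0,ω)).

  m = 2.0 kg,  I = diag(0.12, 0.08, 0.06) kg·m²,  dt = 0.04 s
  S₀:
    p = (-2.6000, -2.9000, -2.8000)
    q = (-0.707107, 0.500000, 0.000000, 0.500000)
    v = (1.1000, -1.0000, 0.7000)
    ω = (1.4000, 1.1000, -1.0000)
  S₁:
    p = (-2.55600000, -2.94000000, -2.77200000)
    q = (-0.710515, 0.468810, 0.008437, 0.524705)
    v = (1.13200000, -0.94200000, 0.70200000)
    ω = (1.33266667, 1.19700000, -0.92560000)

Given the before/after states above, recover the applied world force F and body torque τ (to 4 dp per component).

F = (1.6000, 2.9000, 0.1000)
τ = (-0.1800, 0.1100, 0.0500)

rate change Δω = (-0.06733333, 0.09700000, 0.07440000)
precession coupling = (0.0220, -0.0840, -0.0616)
τ = I·(Δω/dt) + ω₀×(Iω₀) = (-0.1800, 0.1100, 0.0500)
v₁ − v₀ = (0.03200000, 0.05800000, 0.00200000)
applied force F = (1.6000, 2.9000, 0.1000)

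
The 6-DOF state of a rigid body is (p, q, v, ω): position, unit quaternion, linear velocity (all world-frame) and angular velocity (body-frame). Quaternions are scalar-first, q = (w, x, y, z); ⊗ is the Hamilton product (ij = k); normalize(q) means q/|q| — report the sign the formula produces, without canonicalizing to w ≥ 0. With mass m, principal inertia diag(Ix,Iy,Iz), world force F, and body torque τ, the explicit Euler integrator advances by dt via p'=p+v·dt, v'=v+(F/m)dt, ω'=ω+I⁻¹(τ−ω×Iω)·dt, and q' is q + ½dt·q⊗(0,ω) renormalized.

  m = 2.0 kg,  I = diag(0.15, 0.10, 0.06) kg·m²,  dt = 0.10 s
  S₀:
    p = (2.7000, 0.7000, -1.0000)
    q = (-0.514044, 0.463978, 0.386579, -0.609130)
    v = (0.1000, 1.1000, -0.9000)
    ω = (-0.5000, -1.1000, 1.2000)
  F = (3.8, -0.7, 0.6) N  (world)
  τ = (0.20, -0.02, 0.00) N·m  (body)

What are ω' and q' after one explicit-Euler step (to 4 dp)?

ω' = (-0.4019, -1.0660, 1.2458)
q' = (-0.4430, 0.4648, 0.4008, -0.6535)

angular accel α = (0.9813, 0.3400, 0.4583)
ω + α·dt = (-0.4019, -1.0660, 1.2458)
q⊗(0,ω) = (1.3881819, 0.0508738, 0.3132398, -0.9339391)
q' = normalize(q + ½dt·q⊗(0,ω)) = (-0.4430, 0.4648, 0.4008, -0.6535)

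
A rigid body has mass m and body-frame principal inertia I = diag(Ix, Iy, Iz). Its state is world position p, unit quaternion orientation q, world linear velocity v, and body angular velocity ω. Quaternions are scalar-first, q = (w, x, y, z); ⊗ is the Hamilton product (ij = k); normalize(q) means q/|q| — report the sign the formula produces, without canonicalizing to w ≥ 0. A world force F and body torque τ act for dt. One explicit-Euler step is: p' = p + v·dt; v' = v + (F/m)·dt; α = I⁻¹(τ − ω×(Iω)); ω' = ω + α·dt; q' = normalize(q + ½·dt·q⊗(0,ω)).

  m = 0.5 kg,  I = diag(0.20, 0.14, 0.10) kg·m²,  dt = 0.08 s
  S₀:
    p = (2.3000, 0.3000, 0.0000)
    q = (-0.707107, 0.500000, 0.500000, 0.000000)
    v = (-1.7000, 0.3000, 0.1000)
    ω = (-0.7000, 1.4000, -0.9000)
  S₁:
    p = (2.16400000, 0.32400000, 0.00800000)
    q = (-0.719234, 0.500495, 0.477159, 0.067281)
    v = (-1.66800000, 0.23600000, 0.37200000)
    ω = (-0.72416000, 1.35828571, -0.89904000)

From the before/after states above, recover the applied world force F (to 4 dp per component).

F = (0.2000, -0.4000, 1.7000)

Δv = v₁−v₀ = (0.03200000, -0.06400000, 0.27200000)
F = m·Δv/dt = (0.2000, -0.4000, 1.7000)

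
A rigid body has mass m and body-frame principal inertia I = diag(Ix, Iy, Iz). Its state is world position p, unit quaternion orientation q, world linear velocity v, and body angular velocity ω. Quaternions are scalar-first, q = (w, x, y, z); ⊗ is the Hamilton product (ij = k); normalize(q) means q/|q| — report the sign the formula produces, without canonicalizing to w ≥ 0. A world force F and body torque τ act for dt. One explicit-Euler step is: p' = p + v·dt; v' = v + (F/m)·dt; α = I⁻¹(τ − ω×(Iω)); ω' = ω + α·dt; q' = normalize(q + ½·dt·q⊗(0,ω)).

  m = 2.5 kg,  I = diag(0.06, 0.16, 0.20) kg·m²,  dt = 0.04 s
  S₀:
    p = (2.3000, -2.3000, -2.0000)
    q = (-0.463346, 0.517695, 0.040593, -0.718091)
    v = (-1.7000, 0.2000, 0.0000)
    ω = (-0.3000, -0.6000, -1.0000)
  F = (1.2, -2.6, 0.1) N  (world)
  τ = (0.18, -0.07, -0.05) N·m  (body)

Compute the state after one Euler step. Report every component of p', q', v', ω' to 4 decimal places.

gyro term ω×Iω = (0.0240, -0.0420, 0.0180)
angular accel α = (2.6000, -0.1750, -0.3400)
ω + α·dt = (-0.1960, -0.6070, -1.0136)
Hamilton product q⊗(0,ω) = (-0.5384267, -0.3324438, 1.0111299, 0.1649069)
updated quaternion q' = (-0.4740, 0.5109, 0.0608, -0.7146)
new position p' = (2.2320, -2.2920, -2.0000)
v + (F/m)dt = (-1.6808, 0.1584, 0.0016)

p' = (2.2320, -2.2920, -2.0000)
q' = (-0.4740, 0.5109, 0.0608, -0.7146)
v' = (-1.6808, 0.1584, 0.0016)
ω' = (-0.1960, -0.6070, -1.0136)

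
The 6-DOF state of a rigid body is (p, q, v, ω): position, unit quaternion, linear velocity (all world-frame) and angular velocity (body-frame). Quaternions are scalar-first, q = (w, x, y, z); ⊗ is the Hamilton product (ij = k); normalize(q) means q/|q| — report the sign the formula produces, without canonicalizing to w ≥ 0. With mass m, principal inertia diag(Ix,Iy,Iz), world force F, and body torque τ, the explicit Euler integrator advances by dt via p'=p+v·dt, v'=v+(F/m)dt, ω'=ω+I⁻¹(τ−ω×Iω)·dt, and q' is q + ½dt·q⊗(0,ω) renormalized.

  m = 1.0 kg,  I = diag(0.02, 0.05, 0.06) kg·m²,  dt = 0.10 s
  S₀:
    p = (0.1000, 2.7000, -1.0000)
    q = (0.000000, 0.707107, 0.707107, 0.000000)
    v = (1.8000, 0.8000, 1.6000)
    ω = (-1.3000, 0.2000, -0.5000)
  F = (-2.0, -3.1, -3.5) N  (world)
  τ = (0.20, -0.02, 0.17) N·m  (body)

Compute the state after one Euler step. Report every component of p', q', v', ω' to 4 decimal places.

new position p' = (0.2800, 2.7800, -0.8400)
v + (F/m)dt = (1.6000, 0.4900, 1.2500)
angular accel α = (10.0500, 0.1200, 2.9633)
ω + α·dt = (-0.2950, 0.2120, -0.2037)
Hamilton product q⊗(0,ω) = (0.7778177, -0.3535535, 0.3535535, 1.0606605)
updated quaternion q' = (0.0388, 0.6877, 0.7230, 0.0529)

p' = (0.2800, 2.7800, -0.8400)
q' = (0.0388, 0.6877, 0.7230, 0.0529)
v' = (1.6000, 0.4900, 1.2500)
ω' = (-0.2950, 0.2120, -0.2037)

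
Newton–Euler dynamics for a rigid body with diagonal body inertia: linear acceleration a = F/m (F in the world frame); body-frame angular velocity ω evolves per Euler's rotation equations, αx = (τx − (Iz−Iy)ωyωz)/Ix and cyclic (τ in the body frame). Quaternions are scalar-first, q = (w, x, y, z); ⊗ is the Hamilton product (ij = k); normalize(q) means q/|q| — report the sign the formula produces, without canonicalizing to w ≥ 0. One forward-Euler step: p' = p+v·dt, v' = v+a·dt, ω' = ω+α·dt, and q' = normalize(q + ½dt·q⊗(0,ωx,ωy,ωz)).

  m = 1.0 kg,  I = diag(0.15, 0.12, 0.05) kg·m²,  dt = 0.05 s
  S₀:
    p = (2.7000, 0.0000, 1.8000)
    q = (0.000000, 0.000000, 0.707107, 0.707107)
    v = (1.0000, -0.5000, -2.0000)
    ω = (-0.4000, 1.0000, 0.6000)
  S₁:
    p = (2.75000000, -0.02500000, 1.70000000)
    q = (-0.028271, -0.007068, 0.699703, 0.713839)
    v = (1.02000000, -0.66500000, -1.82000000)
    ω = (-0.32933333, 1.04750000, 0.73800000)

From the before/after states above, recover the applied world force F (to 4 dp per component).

F = (0.4000, -3.3000, 3.6000)

v₁ − v₀ = (0.02000000, -0.16500000, 0.18000000)
applied force F = (0.4000, -3.3000, 3.6000)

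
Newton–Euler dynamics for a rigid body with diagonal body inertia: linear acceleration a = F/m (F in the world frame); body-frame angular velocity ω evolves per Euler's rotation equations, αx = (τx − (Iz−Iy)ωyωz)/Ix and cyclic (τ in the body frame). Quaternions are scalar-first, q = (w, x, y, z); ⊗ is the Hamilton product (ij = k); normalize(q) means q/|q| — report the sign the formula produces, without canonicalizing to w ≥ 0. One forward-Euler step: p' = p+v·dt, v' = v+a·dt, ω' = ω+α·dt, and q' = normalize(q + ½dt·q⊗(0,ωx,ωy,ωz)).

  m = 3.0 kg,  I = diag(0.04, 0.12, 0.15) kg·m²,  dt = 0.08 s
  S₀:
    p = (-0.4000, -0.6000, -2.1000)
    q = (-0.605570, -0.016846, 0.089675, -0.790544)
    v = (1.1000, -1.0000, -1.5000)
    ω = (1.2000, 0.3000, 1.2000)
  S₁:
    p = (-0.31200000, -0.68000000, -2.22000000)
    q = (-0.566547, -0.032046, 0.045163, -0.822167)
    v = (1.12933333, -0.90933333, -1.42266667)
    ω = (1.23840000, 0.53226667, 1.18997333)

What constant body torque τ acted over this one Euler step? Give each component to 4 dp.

ω₁ − ω₀ = (0.03840000, 0.23226667, -0.01002667)
ω₀×(Iω₀) = (0.0108, -0.1584, 0.0288)
applied torque τ = (0.0300, 0.1900, 0.0100)

τ = (0.0300, 0.1900, 0.0100)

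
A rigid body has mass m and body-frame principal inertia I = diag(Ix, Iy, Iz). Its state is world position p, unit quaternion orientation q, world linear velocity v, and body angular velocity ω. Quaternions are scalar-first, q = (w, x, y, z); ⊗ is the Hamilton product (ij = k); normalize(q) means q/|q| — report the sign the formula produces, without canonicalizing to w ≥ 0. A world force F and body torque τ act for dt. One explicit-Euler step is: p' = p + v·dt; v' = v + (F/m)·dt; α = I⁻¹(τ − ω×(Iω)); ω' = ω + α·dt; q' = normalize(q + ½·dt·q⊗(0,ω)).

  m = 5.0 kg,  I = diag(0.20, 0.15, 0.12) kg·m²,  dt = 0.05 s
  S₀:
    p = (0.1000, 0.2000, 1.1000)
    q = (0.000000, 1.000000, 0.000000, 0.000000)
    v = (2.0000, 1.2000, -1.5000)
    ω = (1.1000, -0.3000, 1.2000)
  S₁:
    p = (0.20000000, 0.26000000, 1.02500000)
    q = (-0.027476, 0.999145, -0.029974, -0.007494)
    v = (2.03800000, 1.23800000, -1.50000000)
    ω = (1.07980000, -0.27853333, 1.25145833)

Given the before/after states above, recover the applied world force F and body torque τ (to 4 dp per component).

F = (3.8000, 3.8000, 0.0000)
τ = (-0.0700, 0.1700, 0.1400)

ω₁ − ω₀ = (-0.02020000, 0.02146667, 0.05145833)
ω₀×(Iω₀) = (0.0108, 0.1056, 0.0165)
applied torque τ = (-0.0700, 0.1700, 0.1400)
Δv = v₁−v₀ = (0.03800000, 0.03800000, 0.00000000)
F = m·Δv/dt = (3.8000, 3.8000, 0.0000)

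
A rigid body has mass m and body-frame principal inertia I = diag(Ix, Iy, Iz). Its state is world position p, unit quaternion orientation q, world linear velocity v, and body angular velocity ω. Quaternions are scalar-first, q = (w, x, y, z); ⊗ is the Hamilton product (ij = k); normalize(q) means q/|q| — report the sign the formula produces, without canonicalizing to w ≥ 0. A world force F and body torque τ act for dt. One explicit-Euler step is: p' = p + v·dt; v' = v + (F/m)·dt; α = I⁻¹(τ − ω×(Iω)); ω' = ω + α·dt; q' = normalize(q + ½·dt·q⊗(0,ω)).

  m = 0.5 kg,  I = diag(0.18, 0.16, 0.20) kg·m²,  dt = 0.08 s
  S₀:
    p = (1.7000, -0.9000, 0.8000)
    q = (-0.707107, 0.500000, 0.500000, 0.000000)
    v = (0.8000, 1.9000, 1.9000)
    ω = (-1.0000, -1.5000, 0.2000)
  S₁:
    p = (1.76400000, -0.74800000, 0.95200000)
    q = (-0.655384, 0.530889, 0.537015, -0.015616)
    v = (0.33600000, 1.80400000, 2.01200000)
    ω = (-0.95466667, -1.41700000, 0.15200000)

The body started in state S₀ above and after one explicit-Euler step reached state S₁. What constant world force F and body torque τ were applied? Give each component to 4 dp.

velocity change Δv = (-0.46400000, -0.09600000, 0.11200000)
m·(v₁−v₀)/dt = (-2.9000, -0.6000, 0.7000)
ω₁ − ω₀ = (0.04533333, 0.08300000, -0.04800000)
I·α + gyro = (0.0900, 0.1700, -0.1500)

F = (-2.9000, -0.6000, 0.7000)
τ = (0.0900, 0.1700, -0.1500)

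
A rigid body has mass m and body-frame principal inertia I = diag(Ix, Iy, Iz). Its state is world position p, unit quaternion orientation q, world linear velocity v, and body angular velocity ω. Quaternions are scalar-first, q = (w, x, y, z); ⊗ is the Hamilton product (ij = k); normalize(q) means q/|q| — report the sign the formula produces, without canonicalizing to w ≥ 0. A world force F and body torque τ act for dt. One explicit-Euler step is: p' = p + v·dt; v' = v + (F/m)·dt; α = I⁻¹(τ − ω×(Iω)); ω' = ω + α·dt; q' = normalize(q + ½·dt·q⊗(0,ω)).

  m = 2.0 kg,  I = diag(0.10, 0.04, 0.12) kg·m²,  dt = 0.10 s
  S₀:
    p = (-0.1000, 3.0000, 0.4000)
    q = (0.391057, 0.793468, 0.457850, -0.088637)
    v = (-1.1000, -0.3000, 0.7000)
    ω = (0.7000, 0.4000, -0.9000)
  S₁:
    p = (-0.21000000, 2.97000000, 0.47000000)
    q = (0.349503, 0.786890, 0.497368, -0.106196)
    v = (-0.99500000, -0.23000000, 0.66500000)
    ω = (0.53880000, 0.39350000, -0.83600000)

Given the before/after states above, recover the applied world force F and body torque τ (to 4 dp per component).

Δv = v₁−v₀ = (0.10500000, 0.07000000, -0.03500000)
applied force F = (2.1000, 1.4000, -0.7000)
rate change Δω = (-0.16120000, -0.00650000, 0.06400000)
gyro term ω₀×Iω₀ = (-0.0288, 0.0126, -0.0168)
I·α + gyro = (-0.1900, 0.0100, 0.0600)

F = (2.1000, 1.4000, -0.7000)
τ = (-0.1900, 0.0100, 0.0600)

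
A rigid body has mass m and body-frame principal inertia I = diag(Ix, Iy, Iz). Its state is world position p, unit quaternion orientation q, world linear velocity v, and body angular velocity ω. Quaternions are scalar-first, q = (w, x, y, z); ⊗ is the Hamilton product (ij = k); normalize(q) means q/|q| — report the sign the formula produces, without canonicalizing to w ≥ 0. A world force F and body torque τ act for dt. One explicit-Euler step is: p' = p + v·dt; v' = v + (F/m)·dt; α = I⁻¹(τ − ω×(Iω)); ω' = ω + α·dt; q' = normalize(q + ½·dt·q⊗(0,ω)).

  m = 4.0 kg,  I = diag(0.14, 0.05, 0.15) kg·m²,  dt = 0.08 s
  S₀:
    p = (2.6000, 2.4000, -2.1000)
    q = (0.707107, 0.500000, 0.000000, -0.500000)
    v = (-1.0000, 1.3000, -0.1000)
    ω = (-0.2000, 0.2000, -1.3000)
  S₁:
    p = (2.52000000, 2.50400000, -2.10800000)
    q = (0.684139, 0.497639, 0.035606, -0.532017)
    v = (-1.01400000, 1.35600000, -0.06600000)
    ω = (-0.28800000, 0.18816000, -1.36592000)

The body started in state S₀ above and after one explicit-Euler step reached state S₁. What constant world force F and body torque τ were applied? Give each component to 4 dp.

rate change Δω = (-0.08800000, -0.01184000, -0.06592000)
precession coupling = (-0.0260, -0.0026, 0.0036)
τ = I·(Δω/dt) + ω₀×(Iω₀) = (-0.1800, -0.0100, -0.1200)
velocity change Δv = (-0.01400000, 0.05600000, 0.03400000)
applied force F = (-0.7000, 2.8000, 1.7000)

F = (-0.7000, 2.8000, 1.7000)
τ = (-0.1800, -0.0100, -0.1200)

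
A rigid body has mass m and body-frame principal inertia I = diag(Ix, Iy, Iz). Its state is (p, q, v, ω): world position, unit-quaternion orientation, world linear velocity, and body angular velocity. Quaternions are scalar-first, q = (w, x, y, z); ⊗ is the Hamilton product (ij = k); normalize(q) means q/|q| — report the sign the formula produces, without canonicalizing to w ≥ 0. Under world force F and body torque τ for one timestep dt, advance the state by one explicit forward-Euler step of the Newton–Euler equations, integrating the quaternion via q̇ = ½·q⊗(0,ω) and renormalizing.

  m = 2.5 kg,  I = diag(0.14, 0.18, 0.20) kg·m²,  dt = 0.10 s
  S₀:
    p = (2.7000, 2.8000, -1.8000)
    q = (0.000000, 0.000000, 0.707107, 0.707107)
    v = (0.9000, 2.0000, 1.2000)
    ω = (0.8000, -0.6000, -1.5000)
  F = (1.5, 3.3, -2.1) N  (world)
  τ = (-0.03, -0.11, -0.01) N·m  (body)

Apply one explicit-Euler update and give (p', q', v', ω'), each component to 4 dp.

p' = (2.7900, 3.0000, -1.6800)
q' = (0.0739, -0.0317, 0.7324, 0.6761)
v' = (0.9600, 2.1320, 1.1160)
ω' = (0.7657, -0.7011, -1.4954)

angular accel α = (-0.3429, -1.0111, 0.0460)
ω' = ω + α·dt = (0.7657, -0.7011, -1.4954)
2q̇ = q⊗(0,ω) = (1.4849247, -0.6363963, 0.5656856, -0.5656856)
q' = normalize(q + ½dt·q⊗(0,ω)) = (0.0739, -0.0317, 0.7324, 0.6761)
a = F/m = (0.6000, 1.3200, -0.8400)
p' = p + v·dt = (2.7900, 3.0000, -1.6800)
v' = v + a·dt = (0.9600, 2.1320, 1.1160)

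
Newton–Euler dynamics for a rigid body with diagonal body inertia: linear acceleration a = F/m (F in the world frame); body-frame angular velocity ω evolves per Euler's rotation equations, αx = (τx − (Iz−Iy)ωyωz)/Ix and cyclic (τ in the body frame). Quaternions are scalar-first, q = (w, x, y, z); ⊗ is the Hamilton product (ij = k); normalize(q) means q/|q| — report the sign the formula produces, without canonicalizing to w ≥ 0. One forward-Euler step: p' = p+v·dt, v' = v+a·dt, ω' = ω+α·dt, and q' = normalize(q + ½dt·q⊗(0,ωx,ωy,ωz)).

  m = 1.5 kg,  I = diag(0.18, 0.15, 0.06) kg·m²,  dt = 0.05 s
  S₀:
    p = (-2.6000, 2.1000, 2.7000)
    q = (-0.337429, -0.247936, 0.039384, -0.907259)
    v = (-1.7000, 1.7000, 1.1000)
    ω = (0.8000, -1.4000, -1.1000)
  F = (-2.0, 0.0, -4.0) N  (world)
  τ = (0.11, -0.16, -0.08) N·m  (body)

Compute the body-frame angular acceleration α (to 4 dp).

α = (1.3811, -0.3627, -1.8933)

precession coupling ω×(Iω) = (-0.1386, -0.1056, 0.0336)
angular accel α = (1.3811, -0.3627, -1.8933)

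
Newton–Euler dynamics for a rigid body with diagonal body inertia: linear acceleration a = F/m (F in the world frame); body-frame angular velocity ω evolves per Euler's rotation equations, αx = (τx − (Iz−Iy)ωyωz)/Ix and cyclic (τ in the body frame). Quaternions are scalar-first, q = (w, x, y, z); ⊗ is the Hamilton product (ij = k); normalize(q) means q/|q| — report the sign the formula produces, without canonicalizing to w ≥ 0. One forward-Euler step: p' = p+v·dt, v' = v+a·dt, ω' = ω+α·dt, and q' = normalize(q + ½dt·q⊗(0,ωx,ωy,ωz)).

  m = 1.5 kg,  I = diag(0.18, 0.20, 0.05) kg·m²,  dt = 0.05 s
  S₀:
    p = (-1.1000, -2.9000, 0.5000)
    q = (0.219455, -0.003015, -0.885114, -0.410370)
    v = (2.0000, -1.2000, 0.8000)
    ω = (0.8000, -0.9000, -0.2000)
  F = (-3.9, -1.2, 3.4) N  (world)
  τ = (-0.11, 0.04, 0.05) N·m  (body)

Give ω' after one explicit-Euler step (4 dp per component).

ω' = (0.7769, -0.8848, -0.1356)

angular accel α = (-0.4611, 0.3040, 1.2880)
ω + α·dt = (0.7769, -0.8848, -0.1356)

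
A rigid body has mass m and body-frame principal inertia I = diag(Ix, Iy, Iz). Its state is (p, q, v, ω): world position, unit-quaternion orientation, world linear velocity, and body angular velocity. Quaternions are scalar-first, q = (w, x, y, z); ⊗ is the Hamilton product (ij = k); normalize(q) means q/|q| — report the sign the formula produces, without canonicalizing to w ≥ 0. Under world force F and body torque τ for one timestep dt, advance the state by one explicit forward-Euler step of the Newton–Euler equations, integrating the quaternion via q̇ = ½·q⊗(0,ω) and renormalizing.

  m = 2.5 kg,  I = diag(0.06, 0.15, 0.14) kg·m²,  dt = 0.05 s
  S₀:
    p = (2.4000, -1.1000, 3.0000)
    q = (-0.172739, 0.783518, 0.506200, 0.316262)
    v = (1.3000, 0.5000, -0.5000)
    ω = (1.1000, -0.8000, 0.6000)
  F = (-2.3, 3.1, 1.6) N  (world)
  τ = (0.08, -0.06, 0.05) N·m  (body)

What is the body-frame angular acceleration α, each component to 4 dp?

α = (1.2533, -0.0480, 0.9229)

gyro term ω×Iω = (0.0048, -0.0528, -0.0792)
α = I⁻¹(τ − ω×Iω) = (1.2533, -0.0480, 0.9229)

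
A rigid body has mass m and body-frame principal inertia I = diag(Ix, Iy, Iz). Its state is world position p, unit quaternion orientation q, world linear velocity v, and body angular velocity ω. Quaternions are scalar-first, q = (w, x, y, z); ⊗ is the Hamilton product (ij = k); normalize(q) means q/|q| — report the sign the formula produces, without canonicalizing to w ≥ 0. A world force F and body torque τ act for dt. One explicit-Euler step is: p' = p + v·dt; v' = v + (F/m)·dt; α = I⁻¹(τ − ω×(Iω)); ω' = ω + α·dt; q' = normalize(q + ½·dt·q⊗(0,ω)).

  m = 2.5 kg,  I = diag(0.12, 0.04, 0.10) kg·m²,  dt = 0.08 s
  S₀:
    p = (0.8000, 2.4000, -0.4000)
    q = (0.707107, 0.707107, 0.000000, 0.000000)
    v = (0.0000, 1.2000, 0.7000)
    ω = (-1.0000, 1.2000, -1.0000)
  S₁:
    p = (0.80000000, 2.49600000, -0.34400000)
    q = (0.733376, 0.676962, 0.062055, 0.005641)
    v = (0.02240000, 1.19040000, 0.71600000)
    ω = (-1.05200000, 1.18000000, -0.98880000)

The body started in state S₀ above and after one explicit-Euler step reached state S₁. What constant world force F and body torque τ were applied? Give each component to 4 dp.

F = (0.7000, -0.3000, 0.5000)
τ = (-0.1500, 0.0100, 0.1100)

velocity change Δv = (0.02240000, -0.00960000, 0.01600000)
m·(v₁−v₀)/dt = (0.7000, -0.3000, 0.5000)
ω₁ − ω₀ = (-0.05200000, -0.02000000, 0.01120000)
applied torque τ = (-0.1500, 0.0100, 0.1100)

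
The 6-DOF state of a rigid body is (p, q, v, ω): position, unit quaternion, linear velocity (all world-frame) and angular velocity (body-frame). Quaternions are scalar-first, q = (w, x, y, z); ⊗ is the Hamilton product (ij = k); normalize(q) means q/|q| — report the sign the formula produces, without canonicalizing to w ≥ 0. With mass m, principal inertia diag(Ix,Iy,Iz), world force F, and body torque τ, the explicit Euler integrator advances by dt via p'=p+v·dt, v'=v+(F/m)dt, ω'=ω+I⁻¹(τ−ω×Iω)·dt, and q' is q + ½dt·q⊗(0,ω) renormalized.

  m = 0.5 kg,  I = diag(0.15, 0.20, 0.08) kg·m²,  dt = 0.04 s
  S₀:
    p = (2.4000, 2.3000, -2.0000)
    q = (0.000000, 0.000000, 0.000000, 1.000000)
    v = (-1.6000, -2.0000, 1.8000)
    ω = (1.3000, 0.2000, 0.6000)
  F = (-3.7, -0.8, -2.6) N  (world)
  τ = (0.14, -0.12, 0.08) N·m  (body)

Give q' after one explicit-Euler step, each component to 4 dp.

q⊗(0,ω) = (-0.6000000, -0.2000000, 1.3000000, 0.0000000)
q' = normalize(q + ½dt·q⊗(0,ω)) = (-0.0120, -0.0040, 0.0260, 0.9996)

q' = (-0.0120, -0.0040, 0.0260, 0.9996)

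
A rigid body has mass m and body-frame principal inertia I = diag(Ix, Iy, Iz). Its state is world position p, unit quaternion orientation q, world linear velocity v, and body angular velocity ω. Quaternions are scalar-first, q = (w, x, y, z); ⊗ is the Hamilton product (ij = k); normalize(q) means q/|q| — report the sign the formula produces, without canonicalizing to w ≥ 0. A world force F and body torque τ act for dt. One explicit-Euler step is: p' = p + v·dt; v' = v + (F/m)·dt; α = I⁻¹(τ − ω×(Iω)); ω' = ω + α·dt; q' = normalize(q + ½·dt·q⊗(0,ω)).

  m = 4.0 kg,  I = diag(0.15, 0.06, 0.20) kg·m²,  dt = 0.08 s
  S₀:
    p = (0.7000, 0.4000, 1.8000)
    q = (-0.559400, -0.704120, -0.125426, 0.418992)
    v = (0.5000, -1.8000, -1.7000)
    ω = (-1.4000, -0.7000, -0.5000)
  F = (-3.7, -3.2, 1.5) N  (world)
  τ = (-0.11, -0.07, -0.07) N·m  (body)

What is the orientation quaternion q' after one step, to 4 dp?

q' = (-0.5927, -0.6571, -0.1470, 0.4419)

2q̇ = q⊗(0,ω) = (-0.8640702, 1.1391674, -0.5470688, 0.5969876)
q + ½dt·q⊗(0,ω), renormalized = (-0.5927, -0.6571, -0.1470, 0.4419)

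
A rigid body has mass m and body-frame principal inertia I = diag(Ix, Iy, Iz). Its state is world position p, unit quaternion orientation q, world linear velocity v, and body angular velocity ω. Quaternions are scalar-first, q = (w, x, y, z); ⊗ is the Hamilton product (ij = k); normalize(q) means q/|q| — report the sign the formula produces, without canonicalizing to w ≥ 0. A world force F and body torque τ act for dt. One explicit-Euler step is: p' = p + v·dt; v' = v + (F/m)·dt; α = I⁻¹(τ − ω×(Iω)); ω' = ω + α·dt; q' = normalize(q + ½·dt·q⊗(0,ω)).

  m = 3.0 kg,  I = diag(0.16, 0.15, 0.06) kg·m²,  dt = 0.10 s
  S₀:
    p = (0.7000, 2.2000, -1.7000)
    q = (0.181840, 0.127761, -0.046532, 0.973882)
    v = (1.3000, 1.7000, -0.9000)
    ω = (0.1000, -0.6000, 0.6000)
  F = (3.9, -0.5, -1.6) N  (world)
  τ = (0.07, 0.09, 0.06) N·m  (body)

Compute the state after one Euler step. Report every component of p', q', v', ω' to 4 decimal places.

p' = (0.8300, 2.3700, -1.7900)
q' = (0.1505, 0.1563, -0.0509, 0.9748)
v' = (1.4300, 1.6833, -0.9533)
ω' = (0.1235, -0.5440, 0.6990)

a = F/m = (1.3000, -0.1667, -0.5333)
new position p' = (0.8300, 2.3700, -1.7900)
v + (F/m)dt = (1.4300, 1.6833, -0.9533)
gyro term ω×Iω = (0.0324, 0.0060, 0.0006)
angular accel α = (0.2350, 0.5600, 0.9900)
ω + α·dt = (0.1235, -0.5440, 0.6990)
2q̇ = q⊗(0,ω) = (-0.6250245, 0.5745940, -0.0883724, 0.0371006)
q' = normalize(q + ½dt·q⊗(0,ω)) = (0.1505, 0.1563, -0.0509, 0.9748)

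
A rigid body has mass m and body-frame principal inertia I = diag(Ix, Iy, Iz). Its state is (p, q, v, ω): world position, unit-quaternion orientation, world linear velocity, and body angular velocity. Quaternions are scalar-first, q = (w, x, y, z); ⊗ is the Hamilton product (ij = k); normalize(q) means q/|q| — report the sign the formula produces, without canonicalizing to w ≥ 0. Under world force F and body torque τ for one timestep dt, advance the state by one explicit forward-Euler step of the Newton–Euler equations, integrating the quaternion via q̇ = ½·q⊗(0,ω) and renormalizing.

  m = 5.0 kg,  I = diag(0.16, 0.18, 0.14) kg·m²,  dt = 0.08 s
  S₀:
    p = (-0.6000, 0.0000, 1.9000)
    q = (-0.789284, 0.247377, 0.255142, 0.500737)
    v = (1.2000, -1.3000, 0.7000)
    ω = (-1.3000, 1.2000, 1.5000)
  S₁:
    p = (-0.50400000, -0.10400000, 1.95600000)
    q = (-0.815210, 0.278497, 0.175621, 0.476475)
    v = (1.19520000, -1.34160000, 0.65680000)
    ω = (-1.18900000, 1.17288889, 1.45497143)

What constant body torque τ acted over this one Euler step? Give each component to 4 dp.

τ = (0.1500, -0.1000, -0.1100)

Δω = ω₁−ω₀ = (0.11100000, -0.02711111, -0.04502857)
gyro term ω₀×Iω₀ = (-0.0720, -0.0390, -0.0312)
τ = I·(Δω/dt) + ω₀×(Iω₀) = (0.1500, -0.1000, -0.1100)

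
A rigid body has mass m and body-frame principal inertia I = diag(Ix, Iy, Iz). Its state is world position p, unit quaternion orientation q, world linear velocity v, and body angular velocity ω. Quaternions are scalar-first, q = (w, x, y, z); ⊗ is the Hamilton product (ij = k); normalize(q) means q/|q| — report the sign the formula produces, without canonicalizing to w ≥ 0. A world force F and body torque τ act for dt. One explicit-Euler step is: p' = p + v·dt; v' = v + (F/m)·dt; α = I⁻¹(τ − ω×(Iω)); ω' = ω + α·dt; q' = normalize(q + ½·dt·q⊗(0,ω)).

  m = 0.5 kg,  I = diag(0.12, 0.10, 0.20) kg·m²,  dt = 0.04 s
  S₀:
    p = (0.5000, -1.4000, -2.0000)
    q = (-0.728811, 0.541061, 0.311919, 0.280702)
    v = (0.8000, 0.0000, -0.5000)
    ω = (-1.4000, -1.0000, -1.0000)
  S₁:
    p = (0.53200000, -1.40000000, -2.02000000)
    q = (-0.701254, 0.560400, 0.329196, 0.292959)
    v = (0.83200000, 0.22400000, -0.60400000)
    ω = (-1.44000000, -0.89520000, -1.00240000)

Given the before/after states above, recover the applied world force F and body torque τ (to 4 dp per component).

Δv = v₁−v₀ = (0.03200000, 0.22400000, -0.10400000)
F = m·Δv/dt = (0.4000, 2.8000, -1.3000)
rate change Δω = (-0.04000000, 0.10480000, -0.00240000)
precession coupling = (0.1000, -0.1120, -0.0280)
τ = I·(Δω/dt) + ω₀×(Iω₀) = (-0.0200, 0.1500, -0.0400)

F = (0.4000, 2.8000, -1.3000)
τ = (-0.0200, 0.1500, -0.0400)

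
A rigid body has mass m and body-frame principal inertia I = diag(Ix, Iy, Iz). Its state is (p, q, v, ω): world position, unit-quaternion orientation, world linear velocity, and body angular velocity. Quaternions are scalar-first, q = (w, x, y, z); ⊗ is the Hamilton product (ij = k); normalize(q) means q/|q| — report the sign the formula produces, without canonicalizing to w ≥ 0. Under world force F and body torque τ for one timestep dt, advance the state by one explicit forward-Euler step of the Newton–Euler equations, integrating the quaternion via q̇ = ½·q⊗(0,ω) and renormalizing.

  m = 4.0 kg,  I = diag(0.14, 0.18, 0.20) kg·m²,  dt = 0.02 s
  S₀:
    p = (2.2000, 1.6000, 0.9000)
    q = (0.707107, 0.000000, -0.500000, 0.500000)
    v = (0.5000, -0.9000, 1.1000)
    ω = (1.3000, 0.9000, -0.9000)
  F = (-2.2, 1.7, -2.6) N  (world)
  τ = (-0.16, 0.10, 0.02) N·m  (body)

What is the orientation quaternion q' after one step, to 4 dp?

q' = (0.7160, 0.0092, -0.4871, 0.5001)

Hamilton product q⊗(0,ω) = (0.9000000, 0.9192391, 1.2863963, 0.0136037)
q + ½dt·q⊗(0,ω), renormalized = (0.7160, 0.0092, -0.4871, 0.5001)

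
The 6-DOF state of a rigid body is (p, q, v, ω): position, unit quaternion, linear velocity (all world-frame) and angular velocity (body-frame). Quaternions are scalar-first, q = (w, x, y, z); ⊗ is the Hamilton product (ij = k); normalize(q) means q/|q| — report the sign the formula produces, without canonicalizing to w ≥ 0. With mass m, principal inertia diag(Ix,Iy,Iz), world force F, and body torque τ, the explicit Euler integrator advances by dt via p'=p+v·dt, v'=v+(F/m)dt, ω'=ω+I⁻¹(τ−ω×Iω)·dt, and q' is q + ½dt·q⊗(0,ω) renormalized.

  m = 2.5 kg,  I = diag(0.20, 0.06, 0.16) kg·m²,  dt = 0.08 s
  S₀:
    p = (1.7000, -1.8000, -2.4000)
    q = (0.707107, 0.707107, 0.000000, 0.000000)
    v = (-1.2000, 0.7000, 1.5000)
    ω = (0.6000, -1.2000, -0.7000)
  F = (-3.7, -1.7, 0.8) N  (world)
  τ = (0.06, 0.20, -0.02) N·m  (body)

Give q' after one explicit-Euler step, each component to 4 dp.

2q̇ = q⊗(0,ω) = (-0.4242642, 0.4242642, -0.3535535, -1.3435033)
q + ½dt·q⊗(0,ω), renormalized = (0.6889, 0.7228, -0.0141, -0.0536)

q' = (0.6889, 0.7228, -0.0141, -0.0536)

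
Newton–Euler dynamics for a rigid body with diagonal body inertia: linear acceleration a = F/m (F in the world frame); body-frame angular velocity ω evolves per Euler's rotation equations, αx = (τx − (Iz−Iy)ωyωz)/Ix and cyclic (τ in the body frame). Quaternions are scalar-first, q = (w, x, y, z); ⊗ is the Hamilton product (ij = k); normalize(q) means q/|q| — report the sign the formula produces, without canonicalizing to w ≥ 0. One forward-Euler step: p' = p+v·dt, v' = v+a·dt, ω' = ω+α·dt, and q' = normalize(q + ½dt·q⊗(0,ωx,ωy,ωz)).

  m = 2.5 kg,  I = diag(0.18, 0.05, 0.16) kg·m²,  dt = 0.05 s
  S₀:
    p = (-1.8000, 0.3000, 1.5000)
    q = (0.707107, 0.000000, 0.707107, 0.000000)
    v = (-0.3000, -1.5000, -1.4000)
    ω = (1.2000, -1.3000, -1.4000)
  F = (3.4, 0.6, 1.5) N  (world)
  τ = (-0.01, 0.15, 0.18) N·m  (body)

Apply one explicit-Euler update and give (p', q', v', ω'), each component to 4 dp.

(τ − ω×Iω)/I = (-1.1678, 3.6720, -0.1425)
ω + α·dt = (1.1416, -1.1164, -1.4071)
q⊗(0,ω) = (0.9192391, -0.1414214, -0.9192391, -1.8384782)
q + ½dt·q⊗(0,ω), renormalized = (0.7289, -0.0035, 0.6830, -0.0459)
p' = p + v·dt = (-1.8150, 0.2250, 1.4300)
v' = v + a·dt = (-0.2320, -1.4880, -1.3700)

p' = (-1.8150, 0.2250, 1.4300)
q' = (0.7289, -0.0035, 0.6830, -0.0459)
v' = (-0.2320, -1.4880, -1.3700)
ω' = (1.1416, -1.1164, -1.4071)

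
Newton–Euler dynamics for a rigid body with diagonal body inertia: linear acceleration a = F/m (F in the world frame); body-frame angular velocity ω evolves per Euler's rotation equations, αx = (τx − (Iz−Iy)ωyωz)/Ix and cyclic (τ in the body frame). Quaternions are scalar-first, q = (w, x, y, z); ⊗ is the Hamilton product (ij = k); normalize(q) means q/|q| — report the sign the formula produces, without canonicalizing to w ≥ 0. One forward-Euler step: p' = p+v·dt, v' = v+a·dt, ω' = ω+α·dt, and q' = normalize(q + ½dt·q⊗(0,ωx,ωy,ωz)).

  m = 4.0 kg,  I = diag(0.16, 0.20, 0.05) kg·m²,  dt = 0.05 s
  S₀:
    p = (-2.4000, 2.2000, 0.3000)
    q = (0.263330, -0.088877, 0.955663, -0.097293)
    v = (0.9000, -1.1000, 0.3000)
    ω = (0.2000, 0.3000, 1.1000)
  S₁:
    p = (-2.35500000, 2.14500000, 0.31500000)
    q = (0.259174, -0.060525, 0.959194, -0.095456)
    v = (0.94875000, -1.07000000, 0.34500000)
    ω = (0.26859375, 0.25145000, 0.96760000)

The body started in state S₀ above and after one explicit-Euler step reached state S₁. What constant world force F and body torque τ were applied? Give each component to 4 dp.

F = (3.9000, 2.4000, 3.6000)
τ = (0.1700, -0.1700, -0.1300)

ω₁ − ω₀ = (0.06859375, -0.04855000, -0.13240000)
applied torque τ = (0.1700, -0.1700, -0.1300)
v₁ − v₀ = (0.04875000, 0.03000000, 0.04500000)
applied force F = (3.9000, 2.4000, 3.6000)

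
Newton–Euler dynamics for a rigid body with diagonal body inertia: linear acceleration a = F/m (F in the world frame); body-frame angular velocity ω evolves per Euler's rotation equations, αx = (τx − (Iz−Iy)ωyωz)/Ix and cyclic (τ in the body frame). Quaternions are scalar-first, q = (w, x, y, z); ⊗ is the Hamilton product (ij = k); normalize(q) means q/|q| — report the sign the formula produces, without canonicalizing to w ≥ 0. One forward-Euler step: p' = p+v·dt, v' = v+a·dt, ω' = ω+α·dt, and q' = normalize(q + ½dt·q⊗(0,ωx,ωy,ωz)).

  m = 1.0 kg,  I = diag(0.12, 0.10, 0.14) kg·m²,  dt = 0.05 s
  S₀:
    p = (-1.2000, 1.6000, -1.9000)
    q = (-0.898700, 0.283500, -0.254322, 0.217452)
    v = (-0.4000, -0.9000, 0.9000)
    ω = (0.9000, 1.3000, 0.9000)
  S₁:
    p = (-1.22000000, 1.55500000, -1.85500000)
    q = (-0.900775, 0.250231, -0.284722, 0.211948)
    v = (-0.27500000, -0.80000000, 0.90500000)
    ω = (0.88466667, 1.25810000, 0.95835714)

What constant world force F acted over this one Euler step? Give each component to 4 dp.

F = (2.5000, 2.0000, 0.1000)

velocity change Δv = (0.12500000, 0.10000000, 0.00500000)
m·(v₁−v₀)/dt = (2.5000, 2.0000, 0.1000)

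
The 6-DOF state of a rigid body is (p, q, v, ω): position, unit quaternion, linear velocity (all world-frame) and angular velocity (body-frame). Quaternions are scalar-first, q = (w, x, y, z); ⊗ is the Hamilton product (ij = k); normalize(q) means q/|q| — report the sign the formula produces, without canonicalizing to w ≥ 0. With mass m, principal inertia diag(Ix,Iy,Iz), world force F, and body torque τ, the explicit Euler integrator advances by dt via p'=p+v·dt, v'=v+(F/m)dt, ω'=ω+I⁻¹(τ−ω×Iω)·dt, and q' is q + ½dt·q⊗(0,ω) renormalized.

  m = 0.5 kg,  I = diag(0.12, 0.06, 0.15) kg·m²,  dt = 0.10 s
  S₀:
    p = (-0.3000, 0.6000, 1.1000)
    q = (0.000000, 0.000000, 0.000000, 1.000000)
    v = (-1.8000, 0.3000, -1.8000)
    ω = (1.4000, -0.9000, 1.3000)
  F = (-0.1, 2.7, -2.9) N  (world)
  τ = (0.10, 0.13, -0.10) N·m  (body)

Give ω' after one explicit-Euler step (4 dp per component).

α = I⁻¹(τ − ω×Iω) = (1.7108, 3.0767, -1.1707)
new body rate ω' = (1.5711, -0.5923, 1.1829)

ω' = (1.5711, -0.5923, 1.1829)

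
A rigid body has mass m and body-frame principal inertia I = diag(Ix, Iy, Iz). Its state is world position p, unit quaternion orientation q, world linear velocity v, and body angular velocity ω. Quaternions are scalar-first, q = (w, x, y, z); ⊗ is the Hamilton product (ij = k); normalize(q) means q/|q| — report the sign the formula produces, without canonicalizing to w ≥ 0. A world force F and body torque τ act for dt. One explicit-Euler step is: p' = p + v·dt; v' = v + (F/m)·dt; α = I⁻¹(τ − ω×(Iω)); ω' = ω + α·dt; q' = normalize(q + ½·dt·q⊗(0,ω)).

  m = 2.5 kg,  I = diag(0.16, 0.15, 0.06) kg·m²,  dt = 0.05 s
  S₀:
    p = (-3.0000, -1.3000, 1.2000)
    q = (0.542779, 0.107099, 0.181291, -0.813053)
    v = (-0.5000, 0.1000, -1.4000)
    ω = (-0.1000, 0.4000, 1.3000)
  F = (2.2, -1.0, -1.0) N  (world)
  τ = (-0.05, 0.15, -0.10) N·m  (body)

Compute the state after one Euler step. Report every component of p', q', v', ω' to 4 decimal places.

a = F/m = (0.8800, -0.4000, -0.4000)
p' = p + v·dt = (-3.0250, -1.2950, 1.1300)
v' = v + a·dt = (-0.4560, 0.0800, -1.4200)
precession coupling ω×(Iω) = (-0.0468, -0.0130, 0.0004)
(τ − ω×Iω)/I = (-0.0200, 1.0867, -1.6733)
ω' = ω + α·dt = (-0.1010, 0.4543, 1.2163)
Hamilton product q⊗(0,ω) = (0.9951624, 0.5066216, 0.1591882, 0.7665814)
updated quaternion q' = (0.5673, 0.1197, 0.1852, -0.7934)

p' = (-3.0250, -1.2950, 1.1300)
q' = (0.5673, 0.1197, 0.1852, -0.7934)
v' = (-0.4560, 0.0800, -1.4200)
ω' = (-0.1010, 0.4543, 1.2163)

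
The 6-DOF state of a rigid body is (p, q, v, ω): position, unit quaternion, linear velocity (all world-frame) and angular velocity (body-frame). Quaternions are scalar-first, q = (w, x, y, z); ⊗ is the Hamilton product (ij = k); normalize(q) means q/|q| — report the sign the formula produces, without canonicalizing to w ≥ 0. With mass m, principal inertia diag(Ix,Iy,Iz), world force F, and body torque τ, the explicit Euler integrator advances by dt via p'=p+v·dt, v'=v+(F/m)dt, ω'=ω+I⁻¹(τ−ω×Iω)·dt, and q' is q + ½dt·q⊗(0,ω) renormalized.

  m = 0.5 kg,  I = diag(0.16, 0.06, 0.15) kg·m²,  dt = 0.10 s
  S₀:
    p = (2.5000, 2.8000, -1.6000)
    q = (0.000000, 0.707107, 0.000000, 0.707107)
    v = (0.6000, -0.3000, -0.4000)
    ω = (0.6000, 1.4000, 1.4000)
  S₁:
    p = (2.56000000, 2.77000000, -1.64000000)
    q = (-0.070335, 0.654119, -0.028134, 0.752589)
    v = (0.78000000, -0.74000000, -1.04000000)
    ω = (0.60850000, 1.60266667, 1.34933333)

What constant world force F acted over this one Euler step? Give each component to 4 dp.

Δv = v₁−v₀ = (0.18000000, -0.44000000, -0.64000000)
m·(v₁−v₀)/dt = (0.9000, -2.2000, -3.2000)

F = (0.9000, -2.2000, -3.2000)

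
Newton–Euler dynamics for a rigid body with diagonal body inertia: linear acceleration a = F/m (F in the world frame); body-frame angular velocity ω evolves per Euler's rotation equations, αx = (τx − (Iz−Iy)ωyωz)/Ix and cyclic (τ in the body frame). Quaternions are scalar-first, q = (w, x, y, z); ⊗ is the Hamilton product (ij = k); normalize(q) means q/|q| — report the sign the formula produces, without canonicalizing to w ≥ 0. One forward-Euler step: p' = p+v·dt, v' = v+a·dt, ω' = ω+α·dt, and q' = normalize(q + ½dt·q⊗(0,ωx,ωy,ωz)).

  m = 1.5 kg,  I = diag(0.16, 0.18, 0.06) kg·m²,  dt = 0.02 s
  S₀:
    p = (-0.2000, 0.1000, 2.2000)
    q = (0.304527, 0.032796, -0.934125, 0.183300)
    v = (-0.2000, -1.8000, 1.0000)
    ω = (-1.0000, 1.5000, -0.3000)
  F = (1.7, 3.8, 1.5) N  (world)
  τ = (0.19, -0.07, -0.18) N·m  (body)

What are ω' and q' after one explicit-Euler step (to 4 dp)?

ω' = (-0.9830, 1.4889, -0.3500)
q' = (0.3194, 0.0298, -0.9311, 0.1735)

angular accel α = (0.8500, -0.5556, -2.5000)
ω + α·dt = (-0.9830, 1.4889, -0.3500)
q⊗(0,ω) = (1.4889735, -0.2992395, 0.2833293, -0.9762891)
q' = normalize(q + ½dt·q⊗(0,ω)) = (0.3194, 0.0298, -0.9311, 0.1735)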